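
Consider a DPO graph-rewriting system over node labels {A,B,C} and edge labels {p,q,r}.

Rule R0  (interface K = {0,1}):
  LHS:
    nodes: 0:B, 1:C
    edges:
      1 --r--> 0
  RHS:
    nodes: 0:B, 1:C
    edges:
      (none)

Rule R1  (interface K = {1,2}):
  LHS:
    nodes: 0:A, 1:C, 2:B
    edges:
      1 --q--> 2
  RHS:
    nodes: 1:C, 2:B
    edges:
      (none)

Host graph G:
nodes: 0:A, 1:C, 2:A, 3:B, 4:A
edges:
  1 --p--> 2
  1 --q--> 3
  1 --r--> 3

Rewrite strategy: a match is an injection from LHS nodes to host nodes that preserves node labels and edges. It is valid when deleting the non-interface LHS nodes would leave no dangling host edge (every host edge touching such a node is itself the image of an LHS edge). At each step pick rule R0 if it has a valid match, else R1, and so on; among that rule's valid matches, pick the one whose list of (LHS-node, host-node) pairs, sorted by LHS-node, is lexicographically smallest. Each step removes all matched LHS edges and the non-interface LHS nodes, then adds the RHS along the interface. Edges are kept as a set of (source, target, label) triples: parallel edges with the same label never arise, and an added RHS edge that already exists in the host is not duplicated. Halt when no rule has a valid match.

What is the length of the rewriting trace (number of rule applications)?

[0] host  ⇒  5 nodes, 3 edges  {1-p->2 1-q->3 1-r->3}
[1] R0 @ {0↦3, 1↦1}  ⇒  5 nodes, 2 edges  {1-p->2 1-q->3}
[2] R1 @ {0↦0, 1↦1, 2↦3}  ⇒  4 nodes, 1 edges  {1-p->2}
final graph: no rule applies after step 2

Answer: 2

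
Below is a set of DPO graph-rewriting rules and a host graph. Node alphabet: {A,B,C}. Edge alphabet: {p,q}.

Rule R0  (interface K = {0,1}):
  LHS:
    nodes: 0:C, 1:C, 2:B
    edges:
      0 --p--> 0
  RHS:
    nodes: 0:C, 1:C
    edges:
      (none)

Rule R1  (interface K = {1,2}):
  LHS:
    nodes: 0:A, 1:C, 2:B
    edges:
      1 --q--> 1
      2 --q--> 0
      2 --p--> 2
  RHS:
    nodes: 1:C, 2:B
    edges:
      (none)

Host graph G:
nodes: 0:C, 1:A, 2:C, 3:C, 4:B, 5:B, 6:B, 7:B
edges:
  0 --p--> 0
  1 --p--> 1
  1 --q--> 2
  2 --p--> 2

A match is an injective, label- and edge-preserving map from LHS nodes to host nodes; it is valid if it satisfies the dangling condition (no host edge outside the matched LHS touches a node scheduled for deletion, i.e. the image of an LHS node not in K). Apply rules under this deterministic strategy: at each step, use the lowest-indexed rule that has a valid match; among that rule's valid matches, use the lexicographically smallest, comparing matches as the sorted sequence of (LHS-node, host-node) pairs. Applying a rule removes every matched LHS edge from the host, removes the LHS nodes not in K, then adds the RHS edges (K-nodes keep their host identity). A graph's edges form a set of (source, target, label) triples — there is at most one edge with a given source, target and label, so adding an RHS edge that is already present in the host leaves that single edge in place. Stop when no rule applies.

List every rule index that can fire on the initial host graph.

R0: 16 valid matches — {0↦0, 1↦2, 2↦4}, {0↦0, 1↦2, 2↦5}, {0↦0, 1↦2, 2↦6} (+13 more)
R1: no valid match — LHS pattern not found

Answer: [R0]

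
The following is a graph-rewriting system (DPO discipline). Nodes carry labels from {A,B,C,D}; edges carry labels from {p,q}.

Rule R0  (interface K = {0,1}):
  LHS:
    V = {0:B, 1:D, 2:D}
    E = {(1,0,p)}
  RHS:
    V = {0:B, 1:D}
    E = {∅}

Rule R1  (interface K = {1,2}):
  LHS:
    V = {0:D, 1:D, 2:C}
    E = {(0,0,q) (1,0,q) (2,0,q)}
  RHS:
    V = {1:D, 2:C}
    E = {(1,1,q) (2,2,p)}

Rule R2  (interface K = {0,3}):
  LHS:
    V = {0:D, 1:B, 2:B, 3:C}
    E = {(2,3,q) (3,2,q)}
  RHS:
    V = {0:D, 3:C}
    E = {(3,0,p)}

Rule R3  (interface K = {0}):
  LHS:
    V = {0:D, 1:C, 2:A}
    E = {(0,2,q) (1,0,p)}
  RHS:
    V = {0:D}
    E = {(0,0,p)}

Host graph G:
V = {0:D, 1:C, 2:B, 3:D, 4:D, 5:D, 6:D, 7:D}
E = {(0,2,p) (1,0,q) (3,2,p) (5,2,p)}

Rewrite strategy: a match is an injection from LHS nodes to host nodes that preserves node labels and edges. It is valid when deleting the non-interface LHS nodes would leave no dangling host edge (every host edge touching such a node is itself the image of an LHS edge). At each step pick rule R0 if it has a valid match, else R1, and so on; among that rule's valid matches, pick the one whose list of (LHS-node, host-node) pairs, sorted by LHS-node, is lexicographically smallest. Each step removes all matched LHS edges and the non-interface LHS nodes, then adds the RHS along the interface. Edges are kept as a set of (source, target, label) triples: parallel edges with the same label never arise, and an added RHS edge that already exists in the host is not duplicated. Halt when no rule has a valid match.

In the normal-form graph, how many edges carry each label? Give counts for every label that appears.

initial: |V|=8 |E|=4  E = 0-p->2 1-q->0 3-p->2 5-p->2
step 1: apply R0 at {0↦2, 1↦0, 2↦4}  → |V|=7 |E|=3  E = 1-q->0 3-p->2 5-p->2
step 2: apply R0 at {0↦2, 1↦3, 2↦6}  → |V|=6 |E|=2  E = 1-q->0 5-p->2
step 3: apply R0 at {0↦2, 1↦5, 2↦3}  → |V|=5 |E|=1  E = 1-q->0
normal form: no rule applies after step 3
NF edges: [(1, 0, 'q')]

Answer: q:1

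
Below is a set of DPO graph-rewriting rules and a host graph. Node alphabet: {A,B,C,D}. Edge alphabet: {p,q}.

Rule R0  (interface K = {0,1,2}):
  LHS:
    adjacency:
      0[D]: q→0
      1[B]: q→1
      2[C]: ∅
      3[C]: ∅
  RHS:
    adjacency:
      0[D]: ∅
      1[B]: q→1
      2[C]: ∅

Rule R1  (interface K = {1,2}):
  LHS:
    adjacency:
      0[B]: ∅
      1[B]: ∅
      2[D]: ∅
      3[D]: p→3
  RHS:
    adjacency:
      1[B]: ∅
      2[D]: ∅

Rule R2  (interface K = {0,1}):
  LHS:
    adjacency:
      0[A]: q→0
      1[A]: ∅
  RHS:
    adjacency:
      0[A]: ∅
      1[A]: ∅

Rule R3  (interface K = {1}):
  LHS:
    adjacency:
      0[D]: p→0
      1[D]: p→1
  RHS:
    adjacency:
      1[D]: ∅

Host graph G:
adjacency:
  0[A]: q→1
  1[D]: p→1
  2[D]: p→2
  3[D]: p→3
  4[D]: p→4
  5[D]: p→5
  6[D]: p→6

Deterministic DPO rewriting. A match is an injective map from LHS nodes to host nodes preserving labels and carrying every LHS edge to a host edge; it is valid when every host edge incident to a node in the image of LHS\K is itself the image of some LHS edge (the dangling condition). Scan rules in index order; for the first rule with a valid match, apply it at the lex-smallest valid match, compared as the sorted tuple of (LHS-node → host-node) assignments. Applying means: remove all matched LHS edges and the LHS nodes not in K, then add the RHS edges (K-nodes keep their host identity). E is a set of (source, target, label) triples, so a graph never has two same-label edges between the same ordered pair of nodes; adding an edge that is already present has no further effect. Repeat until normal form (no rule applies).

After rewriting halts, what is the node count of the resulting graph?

Answer: 4

Rewrite trace:
start.  V:7 E:7  edges: 0-q->1 1-p->1 2-p->2 3-p->3 4-p->4 5-p->5 6-p->6
1. fire R3 via {0↦2, 1↦1}  →  V:6 E:5  edges: 0-q->1 3-p->3 4-p->4 5-p->5 6-p->6
2. fire R3 via {0↦3, 1↦4}  →  V:5 E:3  edges: 0-q->1 5-p->5 6-p->6
3. fire R3 via {0↦5, 1↦6}  →  V:4 E:1  edges: 0-q->1
normal form: no rule applies after step 3
NF nodes: {0:A, 1:D, 4:D, 6:D}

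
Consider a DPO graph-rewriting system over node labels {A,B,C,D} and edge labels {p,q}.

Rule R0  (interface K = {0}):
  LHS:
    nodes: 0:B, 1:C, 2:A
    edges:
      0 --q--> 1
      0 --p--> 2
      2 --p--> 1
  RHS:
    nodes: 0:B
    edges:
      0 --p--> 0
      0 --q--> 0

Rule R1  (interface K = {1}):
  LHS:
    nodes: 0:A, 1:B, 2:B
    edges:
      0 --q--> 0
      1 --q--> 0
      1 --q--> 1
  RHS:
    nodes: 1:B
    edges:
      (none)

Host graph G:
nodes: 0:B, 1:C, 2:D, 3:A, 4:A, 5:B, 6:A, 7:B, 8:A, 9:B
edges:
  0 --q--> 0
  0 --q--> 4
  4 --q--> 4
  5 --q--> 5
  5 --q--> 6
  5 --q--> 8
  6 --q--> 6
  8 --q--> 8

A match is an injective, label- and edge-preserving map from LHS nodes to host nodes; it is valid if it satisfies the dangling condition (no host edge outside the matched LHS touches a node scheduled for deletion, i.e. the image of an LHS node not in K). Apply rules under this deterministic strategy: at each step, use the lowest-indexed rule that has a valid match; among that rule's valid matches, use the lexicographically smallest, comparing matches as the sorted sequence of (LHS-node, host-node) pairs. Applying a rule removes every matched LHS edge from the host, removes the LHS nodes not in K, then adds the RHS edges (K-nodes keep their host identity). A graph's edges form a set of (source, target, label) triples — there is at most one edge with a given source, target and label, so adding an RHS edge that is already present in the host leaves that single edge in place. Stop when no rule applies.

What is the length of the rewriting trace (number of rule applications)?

[0] host  ⇒  10 nodes, 8 edges  {0-q->0 0-q->4 4-q->4 5-q->5 5-q->6 5-q->8 6-q->6 8-q->8}
[1] R1 @ {0↦4, 1↦0, 2↦7}  ⇒  8 nodes, 5 edges  {5-q->5 5-q->6 5-q->8 6-q->6 8-q->8}
[2] R1 @ {0↦6, 1↦5, 2↦0}  ⇒  6 nodes, 2 edges  {5-q->8 8-q->8}
normal form: no rule applies after step 2

Answer: 2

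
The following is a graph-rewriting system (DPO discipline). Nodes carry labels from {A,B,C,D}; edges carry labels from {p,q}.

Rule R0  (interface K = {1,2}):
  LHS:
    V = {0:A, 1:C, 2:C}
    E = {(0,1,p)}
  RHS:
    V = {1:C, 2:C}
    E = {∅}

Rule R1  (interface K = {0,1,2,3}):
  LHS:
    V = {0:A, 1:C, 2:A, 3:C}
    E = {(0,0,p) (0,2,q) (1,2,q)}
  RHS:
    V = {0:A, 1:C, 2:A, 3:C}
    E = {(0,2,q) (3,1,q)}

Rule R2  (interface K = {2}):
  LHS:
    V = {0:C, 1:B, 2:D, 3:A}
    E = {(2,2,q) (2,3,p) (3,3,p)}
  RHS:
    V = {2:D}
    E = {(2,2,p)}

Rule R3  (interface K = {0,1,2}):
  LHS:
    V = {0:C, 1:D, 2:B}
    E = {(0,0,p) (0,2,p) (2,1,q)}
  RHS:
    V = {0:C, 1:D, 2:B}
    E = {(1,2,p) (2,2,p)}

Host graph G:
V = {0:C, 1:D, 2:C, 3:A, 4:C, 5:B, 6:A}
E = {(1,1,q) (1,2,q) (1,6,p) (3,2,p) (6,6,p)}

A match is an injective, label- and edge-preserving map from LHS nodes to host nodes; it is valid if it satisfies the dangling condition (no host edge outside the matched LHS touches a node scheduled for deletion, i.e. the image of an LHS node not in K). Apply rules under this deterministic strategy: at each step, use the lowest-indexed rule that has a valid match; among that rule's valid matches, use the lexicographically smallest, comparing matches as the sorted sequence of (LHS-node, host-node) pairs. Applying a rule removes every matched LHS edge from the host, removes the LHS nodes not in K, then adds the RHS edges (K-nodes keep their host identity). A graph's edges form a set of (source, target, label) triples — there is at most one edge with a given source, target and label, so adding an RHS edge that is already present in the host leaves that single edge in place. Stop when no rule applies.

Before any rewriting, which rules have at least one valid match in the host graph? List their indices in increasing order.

R0: 2 valid matches — {0↦3, 1↦2, 2↦0}, {0↦3, 1↦2, 2↦4}
R1: no valid match — LHS pattern not found
R2: 2 valid matches — {0↦0, 1↦5, 2↦1, 3↦6}, {0↦4, 1↦5, 2↦1, 3↦6}
R3: no valid match — LHS pattern not found

Answer: [R0,R2]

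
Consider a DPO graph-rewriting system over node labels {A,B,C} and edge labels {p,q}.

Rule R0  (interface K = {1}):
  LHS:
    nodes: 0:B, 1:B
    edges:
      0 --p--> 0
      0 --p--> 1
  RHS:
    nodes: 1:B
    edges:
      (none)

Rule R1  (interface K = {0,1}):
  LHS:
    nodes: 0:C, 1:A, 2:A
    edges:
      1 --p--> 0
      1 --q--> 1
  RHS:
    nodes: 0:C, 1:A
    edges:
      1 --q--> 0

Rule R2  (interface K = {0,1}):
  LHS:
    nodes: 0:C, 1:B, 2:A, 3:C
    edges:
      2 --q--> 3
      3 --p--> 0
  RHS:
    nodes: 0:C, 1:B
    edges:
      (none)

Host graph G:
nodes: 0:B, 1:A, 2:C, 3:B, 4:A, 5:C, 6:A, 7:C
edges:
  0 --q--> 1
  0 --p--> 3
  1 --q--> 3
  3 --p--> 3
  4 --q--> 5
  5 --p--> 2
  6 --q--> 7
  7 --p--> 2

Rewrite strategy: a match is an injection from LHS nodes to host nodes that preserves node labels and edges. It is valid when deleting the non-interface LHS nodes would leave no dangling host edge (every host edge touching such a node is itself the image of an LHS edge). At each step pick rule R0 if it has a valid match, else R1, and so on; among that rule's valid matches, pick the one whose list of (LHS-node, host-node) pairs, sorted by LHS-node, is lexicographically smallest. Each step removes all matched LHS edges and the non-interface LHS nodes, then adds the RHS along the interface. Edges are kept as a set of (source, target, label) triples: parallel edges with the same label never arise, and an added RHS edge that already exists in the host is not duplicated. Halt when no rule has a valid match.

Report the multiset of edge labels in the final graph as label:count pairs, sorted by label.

Answer: p:2 q:2

Rewrite trace:
start.  V:8 E:8  edges: 0-q->1 0-p->3 1-q->3 3-p->3 4-q->5 5-p->2 6-q->7 7-p->2
1. fire R2 via {0↦2, 1↦0, 2↦4, 3↦5}  →  V:6 E:6  edges: 0-q->1 0-p->3 1-q->3 3-p->3 6-q->7 7-p->2
2. fire R2 via {0↦2, 1↦0, 2↦6, 3↦7}  →  V:4 E:4  edges: 0-q->1 0-p->3 1-q->3 3-p->3
final graph: no rule applies after step 2
NF edges: [(0, 1, 'q'), (0, 3, 'p'), (1, 3, 'q'), (3, 3, 'p')]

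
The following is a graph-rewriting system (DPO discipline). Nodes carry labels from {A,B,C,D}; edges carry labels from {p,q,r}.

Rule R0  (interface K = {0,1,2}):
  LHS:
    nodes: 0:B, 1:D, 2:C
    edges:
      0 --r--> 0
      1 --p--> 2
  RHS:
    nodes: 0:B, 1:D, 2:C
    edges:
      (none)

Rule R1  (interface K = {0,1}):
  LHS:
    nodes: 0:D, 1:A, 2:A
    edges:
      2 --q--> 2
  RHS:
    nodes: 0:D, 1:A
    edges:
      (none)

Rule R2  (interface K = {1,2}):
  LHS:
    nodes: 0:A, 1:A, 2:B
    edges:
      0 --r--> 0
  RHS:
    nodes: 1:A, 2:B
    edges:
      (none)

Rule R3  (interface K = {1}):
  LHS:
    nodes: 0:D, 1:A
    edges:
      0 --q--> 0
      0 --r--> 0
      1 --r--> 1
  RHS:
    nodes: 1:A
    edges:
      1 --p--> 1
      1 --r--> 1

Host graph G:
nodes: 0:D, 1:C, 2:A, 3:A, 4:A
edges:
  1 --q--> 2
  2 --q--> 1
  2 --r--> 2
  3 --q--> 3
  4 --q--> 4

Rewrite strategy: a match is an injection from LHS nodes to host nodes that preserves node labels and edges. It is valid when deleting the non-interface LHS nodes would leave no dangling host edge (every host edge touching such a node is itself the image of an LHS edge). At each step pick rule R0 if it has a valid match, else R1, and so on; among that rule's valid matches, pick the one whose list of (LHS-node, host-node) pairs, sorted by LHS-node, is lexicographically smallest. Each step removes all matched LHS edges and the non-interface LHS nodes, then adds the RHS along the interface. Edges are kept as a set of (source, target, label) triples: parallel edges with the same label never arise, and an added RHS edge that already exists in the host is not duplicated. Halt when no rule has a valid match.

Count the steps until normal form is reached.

[0] host  ⇒  5 nodes, 5 edges  {1-q->2 2-q->1 2-r->2 3-q->3 4-q->4}
[1] R1 @ {0↦0, 1↦2, 2↦3}  ⇒  4 nodes, 4 edges  {1-q->2 2-q->1 2-r->2 4-q->4}
[2] R1 @ {0↦0, 1↦2, 2↦4}  ⇒  3 nodes, 3 edges  {1-q->2 2-q->1 2-r->2}
normal form: no rule applies after step 2

Answer: 2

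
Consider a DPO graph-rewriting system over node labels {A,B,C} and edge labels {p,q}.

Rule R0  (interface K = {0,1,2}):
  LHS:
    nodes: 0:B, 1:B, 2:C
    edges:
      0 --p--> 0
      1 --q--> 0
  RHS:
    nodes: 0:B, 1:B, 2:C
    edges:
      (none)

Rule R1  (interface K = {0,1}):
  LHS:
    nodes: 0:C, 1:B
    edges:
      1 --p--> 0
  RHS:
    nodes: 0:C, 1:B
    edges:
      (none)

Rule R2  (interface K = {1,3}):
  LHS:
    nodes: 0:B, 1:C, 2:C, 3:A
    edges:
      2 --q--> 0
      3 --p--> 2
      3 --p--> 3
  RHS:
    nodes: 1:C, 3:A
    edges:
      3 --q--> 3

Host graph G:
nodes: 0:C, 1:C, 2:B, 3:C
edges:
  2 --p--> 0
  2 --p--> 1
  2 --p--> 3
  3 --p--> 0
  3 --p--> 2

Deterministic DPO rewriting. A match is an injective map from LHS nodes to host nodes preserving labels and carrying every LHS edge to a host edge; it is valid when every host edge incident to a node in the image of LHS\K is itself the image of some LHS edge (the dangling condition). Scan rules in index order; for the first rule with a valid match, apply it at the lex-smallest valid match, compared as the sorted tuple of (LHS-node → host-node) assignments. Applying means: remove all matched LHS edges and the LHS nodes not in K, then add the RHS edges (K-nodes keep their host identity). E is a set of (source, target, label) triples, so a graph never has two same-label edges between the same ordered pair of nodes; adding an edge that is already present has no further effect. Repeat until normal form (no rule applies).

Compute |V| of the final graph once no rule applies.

initial: |V|=4 |E|=5  E = 2-p->0 2-p->1 2-p->3 3-p->0 3-p->2
step 1: apply R1 at {0↦0, 1↦2}  → |V|=4 |E|=4  E = 2-p->1 2-p->3 3-p->0 3-p->2
step 2: apply R1 at {0↦1, 1↦2}  → |V|=4 |E|=3  E = 2-p->3 3-p->0 3-p->2
step 3: apply R1 at {0↦3, 1↦2}  → |V|=4 |E|=2  E = 3-p->0 3-p->2
final graph: no rule applies after step 3
NF nodes: {0:C, 1:C, 2:B, 3:C}

Answer: 4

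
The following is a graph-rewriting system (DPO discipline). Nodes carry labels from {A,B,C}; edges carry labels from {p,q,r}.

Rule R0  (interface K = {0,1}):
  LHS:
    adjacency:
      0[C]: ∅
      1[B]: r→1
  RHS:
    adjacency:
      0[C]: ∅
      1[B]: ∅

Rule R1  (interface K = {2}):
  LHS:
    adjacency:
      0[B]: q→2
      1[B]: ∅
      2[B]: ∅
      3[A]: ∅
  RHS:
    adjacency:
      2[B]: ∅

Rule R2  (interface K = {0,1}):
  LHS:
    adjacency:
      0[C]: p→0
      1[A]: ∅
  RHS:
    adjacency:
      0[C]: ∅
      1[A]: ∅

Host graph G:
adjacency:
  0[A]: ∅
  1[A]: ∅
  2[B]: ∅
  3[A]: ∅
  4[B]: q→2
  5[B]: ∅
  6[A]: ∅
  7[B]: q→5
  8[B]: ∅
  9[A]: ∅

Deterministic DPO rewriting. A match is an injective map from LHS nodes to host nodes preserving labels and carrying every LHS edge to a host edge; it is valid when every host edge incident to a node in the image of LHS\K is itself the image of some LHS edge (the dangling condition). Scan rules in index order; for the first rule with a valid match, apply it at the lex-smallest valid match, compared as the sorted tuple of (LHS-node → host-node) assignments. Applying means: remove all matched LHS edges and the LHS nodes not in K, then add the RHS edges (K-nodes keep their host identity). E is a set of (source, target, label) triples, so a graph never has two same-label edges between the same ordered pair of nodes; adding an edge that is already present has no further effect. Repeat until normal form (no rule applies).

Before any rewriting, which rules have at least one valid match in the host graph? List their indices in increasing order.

Answer: [R1]

Steps:
R0: no valid match — LHS pattern not found
R1: 10 valid matches — {0↦4, 1↦8, 2↦2, 3↦0}, {0↦4, 1↦8, 2↦2, 3↦1}, {0↦4, 1↦8, 2↦2, 3↦3} (+7 more)
R2: no valid match — LHS pattern not found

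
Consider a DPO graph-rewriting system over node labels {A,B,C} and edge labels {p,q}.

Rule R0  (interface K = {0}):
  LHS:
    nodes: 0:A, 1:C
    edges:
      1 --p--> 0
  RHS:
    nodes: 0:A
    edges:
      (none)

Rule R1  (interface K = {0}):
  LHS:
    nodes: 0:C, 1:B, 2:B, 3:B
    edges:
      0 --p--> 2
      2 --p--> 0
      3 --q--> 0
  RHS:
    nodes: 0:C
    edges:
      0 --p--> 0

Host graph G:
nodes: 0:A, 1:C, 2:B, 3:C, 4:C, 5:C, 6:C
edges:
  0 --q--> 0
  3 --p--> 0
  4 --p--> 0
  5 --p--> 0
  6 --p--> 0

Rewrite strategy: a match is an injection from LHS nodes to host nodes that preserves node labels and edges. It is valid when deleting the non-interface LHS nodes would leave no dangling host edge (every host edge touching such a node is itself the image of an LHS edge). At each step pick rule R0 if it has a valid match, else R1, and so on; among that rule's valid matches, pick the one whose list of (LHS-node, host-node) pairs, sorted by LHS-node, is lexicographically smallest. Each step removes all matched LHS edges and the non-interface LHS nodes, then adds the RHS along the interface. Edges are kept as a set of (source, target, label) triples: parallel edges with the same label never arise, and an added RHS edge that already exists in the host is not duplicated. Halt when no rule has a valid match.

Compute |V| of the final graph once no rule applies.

[0] host  ⇒  7 nodes, 5 edges  {0-q->0 3-p->0 4-p->0 5-p->0 6-p->0}
[1] R0 @ {0↦0, 1↦3}  ⇒  6 nodes, 4 edges  {0-q->0 4-p->0 5-p->0 6-p->0}
[2] R0 @ {0↦0, 1↦4}  ⇒  5 nodes, 3 edges  {0-q->0 5-p->0 6-p->0}
[3] R0 @ {0↦0, 1↦5}  ⇒  4 nodes, 2 edges  {0-q->0 6-p->0}
[4] R0 @ {0↦0, 1↦6}  ⇒  3 nodes, 1 edges  {0-q->0}
normal form: no rule applies after step 4
NF nodes: {0:A, 1:C, 2:B}

Answer: 3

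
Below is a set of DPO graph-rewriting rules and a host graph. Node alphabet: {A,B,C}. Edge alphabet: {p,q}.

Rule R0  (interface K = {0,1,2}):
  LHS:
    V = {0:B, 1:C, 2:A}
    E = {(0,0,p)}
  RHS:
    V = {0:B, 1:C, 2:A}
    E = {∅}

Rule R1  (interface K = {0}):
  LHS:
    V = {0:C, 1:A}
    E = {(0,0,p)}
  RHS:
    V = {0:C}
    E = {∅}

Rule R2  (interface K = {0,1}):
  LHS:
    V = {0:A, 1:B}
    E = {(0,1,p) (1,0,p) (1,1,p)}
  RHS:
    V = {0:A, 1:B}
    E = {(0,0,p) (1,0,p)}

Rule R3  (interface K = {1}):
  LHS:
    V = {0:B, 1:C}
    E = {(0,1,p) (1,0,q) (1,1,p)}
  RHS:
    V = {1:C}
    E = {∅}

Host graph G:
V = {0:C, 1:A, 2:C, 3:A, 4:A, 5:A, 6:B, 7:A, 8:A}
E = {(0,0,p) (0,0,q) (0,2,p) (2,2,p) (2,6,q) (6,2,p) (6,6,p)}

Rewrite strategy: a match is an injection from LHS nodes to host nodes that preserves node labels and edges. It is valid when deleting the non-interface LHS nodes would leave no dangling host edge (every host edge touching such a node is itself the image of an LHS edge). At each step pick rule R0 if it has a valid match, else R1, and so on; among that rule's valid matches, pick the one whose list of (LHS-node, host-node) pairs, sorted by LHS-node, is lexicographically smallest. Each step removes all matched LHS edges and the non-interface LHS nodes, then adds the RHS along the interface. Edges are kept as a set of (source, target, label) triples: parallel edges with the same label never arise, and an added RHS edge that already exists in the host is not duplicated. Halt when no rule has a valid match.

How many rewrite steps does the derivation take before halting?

Answer: 3

Derivation:
start.  V:9 E:7  edges: 0-p->0 0-q->0 0-p->2 2-p->2 2-q->6 6-p->2 6-p->6
1. fire R0 via {0↦6, 1↦0, 2↦1}  →  V:9 E:6  edges: 0-p->0 0-q->0 0-p->2 2-p->2 2-q->6 6-p->2
2. fire R1 via {0↦0, 1↦1}  →  V:8 E:5  edges: 0-q->0 0-p->2 2-p->2 2-q->6 6-p->2
3. fire R1 via {0↦2, 1↦3}  →  V:7 E:4  edges: 0-q->0 0-p->2 2-q->6 6-p->2
normal form: no rule applies after step 3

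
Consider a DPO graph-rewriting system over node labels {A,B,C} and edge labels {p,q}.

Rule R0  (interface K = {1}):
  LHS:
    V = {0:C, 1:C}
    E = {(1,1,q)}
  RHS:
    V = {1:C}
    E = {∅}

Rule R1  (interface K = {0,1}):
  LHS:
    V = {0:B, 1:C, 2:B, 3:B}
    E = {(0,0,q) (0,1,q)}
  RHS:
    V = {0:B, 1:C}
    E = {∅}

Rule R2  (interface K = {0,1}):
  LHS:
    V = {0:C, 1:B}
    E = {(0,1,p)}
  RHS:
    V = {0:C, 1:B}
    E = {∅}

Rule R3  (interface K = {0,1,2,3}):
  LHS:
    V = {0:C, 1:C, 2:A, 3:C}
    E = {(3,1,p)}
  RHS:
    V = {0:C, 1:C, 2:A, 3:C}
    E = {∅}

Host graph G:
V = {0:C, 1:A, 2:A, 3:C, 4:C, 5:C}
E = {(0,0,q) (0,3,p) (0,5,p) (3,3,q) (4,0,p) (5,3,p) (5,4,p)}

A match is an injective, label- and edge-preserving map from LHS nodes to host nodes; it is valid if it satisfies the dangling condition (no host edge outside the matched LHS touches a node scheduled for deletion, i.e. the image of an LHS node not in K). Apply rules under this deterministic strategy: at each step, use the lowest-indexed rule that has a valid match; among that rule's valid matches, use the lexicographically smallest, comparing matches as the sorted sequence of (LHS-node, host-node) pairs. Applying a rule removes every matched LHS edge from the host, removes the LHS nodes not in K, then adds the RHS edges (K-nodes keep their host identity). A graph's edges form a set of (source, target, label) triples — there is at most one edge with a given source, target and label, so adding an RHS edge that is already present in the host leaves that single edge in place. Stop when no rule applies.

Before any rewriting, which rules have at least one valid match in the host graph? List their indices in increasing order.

Answer: [R3]

Rewrite trace:
R0: no valid match — 6 raw matches, all fail dangling condition
R1: no valid match — LHS pattern not found
R2: no valid match — LHS pattern not found
R3: 20 valid matches — {0↦0, 1↦3, 2↦1, 3↦5}, {0↦0, 1↦3, 2↦2, 3↦5}, {0↦0, 1↦4, 2↦1, 3↦5} (+17 more)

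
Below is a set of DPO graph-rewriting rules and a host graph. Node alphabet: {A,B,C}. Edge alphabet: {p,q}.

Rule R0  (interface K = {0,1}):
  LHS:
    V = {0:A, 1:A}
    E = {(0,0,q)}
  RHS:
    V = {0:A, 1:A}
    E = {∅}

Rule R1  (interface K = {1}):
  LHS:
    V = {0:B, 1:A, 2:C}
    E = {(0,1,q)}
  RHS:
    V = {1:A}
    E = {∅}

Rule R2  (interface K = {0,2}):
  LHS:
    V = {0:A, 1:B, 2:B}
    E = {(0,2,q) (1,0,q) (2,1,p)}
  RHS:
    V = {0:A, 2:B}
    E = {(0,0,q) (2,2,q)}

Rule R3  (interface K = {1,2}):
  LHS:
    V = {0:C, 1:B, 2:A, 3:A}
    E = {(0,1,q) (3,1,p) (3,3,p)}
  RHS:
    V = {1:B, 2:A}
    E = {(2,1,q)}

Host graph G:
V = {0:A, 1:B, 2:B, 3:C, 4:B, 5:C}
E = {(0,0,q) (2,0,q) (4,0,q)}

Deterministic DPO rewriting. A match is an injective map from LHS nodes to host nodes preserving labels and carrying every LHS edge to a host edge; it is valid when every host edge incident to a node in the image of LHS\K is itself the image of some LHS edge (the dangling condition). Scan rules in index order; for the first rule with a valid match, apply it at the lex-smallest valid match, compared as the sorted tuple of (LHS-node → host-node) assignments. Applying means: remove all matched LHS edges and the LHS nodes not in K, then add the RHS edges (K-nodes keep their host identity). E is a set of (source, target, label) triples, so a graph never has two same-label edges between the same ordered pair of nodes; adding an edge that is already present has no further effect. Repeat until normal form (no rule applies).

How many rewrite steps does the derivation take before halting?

Answer: 2

Derivation:
start.  V:6 E:3  edges: 0-q->0 2-q->0 4-q->0
1. fire R1 via {0↦2, 1↦0, 2↦3}  →  V:4 E:2  edges: 0-q->0 4-q->0
2. fire R1 via {0↦4, 1↦0, 2↦5}  →  V:2 E:1  edges: 0-q->0
final graph: no rule applies after step 2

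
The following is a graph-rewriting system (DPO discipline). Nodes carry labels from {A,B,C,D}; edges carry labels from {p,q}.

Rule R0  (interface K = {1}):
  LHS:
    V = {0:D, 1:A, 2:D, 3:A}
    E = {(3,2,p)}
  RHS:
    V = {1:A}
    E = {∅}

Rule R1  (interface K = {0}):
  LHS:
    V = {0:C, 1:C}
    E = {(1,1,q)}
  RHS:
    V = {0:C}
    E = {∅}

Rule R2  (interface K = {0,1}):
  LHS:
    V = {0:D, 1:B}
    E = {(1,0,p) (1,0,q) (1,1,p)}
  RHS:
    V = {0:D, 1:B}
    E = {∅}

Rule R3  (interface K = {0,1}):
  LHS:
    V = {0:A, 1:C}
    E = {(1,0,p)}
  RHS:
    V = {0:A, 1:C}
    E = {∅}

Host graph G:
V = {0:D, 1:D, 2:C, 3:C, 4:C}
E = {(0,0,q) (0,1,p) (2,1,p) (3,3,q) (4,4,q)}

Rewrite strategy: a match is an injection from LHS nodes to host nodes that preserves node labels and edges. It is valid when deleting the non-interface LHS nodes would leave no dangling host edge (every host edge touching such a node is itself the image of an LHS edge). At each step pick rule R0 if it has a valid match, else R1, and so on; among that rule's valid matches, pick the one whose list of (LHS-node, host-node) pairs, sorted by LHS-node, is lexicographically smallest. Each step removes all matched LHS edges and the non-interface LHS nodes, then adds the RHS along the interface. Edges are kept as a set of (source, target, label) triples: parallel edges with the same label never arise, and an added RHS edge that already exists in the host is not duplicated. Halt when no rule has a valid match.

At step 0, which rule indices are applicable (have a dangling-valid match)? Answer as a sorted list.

R0: no valid match — LHS pattern not found
R1: 4 valid matches — {0↦2, 1↦3}, {0↦2, 1↦4}, {0↦3, 1↦4} (+1 more)
R2: no valid match — LHS pattern not found
R3: no valid match — LHS pattern not found

Answer: [R1]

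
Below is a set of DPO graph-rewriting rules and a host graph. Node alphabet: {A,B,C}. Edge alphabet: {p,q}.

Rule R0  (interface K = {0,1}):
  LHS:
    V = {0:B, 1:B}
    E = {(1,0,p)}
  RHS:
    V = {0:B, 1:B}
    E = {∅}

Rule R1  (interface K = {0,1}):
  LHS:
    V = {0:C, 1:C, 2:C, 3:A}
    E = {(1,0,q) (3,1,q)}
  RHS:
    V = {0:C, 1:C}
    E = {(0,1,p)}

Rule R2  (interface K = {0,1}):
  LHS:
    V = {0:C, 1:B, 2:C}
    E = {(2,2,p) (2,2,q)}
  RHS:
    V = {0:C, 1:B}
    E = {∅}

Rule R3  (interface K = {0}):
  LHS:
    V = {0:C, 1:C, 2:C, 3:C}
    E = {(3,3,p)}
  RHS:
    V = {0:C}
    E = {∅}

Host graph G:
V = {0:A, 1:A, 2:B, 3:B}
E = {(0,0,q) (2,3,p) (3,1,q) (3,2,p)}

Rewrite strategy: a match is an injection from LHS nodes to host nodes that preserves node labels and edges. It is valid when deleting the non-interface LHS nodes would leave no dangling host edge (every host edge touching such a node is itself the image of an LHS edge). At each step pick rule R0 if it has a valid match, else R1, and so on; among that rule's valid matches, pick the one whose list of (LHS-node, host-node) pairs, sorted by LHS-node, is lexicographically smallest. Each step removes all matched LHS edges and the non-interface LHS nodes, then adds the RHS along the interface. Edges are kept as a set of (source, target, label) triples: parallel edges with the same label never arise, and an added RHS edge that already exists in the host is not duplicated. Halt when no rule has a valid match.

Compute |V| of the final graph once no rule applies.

Answer: 4

Rewrite trace:
[0] host  ⇒  4 nodes, 4 edges  {0-q->0 2-p->3 3-q->1 3-p->2}
[1] R0 @ {0↦2, 1↦3}  ⇒  4 nodes, 3 edges  {0-q->0 2-p->3 3-q->1}
[2] R0 @ {0↦3, 1↦2}  ⇒  4 nodes, 2 edges  {0-q->0 3-q->1}
final graph: no rule applies after step 2
NF nodes: {0:A, 1:A, 2:B, 3:B}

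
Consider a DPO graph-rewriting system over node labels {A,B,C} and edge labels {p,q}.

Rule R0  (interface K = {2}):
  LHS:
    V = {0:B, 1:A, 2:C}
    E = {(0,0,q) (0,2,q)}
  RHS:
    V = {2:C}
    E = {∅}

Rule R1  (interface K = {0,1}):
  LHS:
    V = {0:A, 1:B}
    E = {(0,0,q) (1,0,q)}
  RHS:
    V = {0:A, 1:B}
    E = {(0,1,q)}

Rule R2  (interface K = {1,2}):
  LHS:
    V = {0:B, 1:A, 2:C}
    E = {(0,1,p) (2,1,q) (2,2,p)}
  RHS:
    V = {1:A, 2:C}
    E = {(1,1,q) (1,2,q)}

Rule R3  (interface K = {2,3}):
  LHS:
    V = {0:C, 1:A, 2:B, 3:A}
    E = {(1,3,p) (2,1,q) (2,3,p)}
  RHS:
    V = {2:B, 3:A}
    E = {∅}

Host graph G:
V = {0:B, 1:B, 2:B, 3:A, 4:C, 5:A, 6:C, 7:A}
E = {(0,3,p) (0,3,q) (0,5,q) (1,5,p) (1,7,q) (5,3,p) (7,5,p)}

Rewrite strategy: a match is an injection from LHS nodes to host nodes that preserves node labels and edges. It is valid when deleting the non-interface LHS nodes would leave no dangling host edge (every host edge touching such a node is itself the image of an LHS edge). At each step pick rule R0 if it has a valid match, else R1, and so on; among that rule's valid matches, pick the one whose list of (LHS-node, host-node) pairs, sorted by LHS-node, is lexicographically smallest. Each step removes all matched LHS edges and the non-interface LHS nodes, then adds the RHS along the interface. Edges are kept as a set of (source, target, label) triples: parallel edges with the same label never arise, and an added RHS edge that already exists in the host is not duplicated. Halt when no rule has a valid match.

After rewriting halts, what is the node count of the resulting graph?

Answer: 4

Derivation:
initial: |V|=8 |E|=7  E = 0-p->3 0-q->3 0-q->5 1-p->5 1-q->7 5-p->3 7-p->5
step 1: apply R3 at {0↦4, 1↦7, 2↦1, 3↦5}  → |V|=6 |E|=4  E = 0-p->3 0-q->3 0-q->5 5-p->3
step 2: apply R3 at {0↦6, 1↦5, 2↦0, 3↦3}  → |V|=4 |E|=1  E = 0-q->3
normal form: no rule applies after step 2
NF nodes: {0:B, 1:B, 2:B, 3:A}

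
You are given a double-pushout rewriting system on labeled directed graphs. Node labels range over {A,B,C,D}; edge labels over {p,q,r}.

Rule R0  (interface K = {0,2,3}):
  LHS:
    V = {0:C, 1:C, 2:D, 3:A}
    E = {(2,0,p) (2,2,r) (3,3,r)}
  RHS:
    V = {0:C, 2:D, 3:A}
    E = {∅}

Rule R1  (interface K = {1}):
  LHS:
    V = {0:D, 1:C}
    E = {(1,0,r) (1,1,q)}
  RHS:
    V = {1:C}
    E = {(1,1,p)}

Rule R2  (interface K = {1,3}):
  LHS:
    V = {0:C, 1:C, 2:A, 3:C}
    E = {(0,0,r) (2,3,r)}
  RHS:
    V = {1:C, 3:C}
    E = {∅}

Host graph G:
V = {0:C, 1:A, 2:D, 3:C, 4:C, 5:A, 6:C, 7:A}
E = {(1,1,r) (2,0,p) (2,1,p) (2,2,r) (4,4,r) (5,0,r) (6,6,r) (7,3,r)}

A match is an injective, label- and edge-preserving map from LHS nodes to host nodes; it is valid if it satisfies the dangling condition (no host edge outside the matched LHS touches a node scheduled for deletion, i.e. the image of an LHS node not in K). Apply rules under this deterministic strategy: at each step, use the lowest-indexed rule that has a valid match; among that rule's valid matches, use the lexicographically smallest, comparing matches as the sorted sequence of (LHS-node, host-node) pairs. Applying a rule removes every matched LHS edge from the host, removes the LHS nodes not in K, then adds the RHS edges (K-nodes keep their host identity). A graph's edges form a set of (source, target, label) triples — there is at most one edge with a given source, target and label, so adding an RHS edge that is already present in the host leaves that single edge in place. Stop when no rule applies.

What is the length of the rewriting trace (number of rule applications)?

Answer: 2

Rewrite trace:
[0] host  ⇒  8 nodes, 8 edges  {1-r->1 2-p->0 2-p->1 2-r->2 4-r->4 5-r->0 6-r->6 7-r->3}
[1] R2 @ {0↦4, 1↦0, 2↦7, 3↦3}  ⇒  6 nodes, 6 edges  {1-r->1 2-p->0 2-p->1 2-r->2 5-r->0 6-r->6}
[2] R0 @ {0↦0, 1↦3, 2↦2, 3↦1}  ⇒  5 nodes, 3 edges  {2-p->1 5-r->0 6-r->6}
normal form: no rule applies after step 2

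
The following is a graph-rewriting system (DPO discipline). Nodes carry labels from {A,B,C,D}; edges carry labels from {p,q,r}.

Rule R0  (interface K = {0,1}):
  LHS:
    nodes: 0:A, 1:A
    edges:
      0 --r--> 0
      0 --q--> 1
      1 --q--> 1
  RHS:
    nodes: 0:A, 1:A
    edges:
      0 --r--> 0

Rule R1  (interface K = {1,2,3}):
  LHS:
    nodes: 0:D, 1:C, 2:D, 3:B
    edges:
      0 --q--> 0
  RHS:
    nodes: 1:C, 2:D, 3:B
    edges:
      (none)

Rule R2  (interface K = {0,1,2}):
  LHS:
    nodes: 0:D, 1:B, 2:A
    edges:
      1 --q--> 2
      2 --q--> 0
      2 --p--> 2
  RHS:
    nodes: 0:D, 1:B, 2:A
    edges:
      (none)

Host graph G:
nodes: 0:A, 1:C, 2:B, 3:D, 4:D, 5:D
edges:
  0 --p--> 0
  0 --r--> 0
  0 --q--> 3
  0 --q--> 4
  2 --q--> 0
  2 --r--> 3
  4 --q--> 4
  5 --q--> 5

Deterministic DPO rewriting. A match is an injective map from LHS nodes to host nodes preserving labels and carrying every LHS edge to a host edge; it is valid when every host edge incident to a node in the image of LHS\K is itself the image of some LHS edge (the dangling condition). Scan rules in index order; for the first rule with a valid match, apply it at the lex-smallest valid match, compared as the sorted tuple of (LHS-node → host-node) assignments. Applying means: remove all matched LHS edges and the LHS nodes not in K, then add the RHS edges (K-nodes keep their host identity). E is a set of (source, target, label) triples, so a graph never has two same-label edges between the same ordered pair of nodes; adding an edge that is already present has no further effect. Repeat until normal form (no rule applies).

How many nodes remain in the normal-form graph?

Answer: 5

Derivation:
start.  V:6 E:8  edges: 0-p->0 0-r->0 0-q->3 0-q->4 2-q->0 2-r->3 4-q->4 5-q->5
1. fire R1 via {0↦5, 1↦1, 2↦3, 3↦2}  →  V:5 E:7  edges: 0-p->0 0-r->0 0-q->3 0-q->4 2-q->0 2-r->3 4-q->4
2. fire R2 via {0↦3, 1↦2, 2↦0}  →  V:5 E:4  edges: 0-r->0 0-q->4 2-r->3 4-q->4
halt: no rule applies after step 2
NF nodes: {0:A, 1:C, 2:B, 3:D, 4:D}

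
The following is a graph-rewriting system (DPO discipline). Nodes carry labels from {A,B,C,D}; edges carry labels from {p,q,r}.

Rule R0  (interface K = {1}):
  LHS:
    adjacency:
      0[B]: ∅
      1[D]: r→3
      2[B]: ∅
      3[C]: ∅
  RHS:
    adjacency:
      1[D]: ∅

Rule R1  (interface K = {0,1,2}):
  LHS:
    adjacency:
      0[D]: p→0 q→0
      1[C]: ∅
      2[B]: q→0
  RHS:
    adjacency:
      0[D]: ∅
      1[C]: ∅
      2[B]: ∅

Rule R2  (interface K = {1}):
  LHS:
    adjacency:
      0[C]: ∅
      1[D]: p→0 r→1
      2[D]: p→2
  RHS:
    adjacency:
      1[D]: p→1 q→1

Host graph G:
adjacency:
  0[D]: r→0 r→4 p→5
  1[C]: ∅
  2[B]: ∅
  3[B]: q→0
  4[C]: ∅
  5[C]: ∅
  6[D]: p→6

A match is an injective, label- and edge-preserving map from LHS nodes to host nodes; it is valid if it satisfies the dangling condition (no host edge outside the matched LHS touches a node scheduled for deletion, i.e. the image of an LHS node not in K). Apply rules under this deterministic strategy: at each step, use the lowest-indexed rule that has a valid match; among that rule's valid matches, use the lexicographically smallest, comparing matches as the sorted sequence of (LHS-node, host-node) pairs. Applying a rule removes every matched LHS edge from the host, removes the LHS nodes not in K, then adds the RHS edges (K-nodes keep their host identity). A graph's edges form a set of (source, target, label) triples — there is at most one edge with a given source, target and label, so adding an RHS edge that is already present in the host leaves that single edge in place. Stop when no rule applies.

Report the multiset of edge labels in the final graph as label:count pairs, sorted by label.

[0] host  ⇒  7 nodes, 5 edges  {0-r->0 0-r->4 0-p->5 3-q->0 6-p->6}
[1] R2 @ {0↦5, 1↦0, 2↦6}  ⇒  5 nodes, 4 edges  {0-p->0 0-q->0 0-r->4 3-q->0}
[2] R1 @ {0↦0, 1↦1, 2↦3}  ⇒  5 nodes, 1 edges  {0-r->4}
[3] R0 @ {0↦2, 1↦0, 2↦3, 3↦4}  ⇒  2 nodes, 0 edges  {∅}
halt: no rule applies after step 3
NF edges: []

Answer: (no edges)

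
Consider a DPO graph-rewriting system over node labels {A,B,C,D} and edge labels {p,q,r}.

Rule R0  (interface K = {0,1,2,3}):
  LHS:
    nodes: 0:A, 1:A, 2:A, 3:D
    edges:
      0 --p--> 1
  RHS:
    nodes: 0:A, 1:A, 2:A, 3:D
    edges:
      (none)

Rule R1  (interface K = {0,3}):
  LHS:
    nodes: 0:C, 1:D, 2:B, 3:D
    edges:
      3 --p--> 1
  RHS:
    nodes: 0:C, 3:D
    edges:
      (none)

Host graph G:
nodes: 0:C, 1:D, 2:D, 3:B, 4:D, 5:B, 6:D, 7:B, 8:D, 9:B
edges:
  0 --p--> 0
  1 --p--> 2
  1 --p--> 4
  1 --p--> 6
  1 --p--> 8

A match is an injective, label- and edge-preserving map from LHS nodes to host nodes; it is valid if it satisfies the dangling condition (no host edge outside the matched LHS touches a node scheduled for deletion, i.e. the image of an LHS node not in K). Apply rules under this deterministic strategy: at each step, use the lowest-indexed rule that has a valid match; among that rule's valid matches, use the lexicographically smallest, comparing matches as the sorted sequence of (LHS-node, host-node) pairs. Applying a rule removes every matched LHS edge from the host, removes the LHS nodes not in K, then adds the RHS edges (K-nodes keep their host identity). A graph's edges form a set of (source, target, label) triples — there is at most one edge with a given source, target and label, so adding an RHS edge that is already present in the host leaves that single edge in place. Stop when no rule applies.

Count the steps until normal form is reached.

initial: |V|=10 |E|=5  E = 0-p->0 1-p->2 1-p->4 1-p->6 1-p->8
step 1: apply R1 at {0↦0, 1↦2, 2↦3, 3↦1}  → |V|=8 |E|=4  E = 0-p->0 1-p->4 1-p->6 1-p->8
step 2: apply R1 at {0↦0, 1↦4, 2↦5, 3↦1}  → |V|=6 |E|=3  E = 0-p->0 1-p->6 1-p->8
step 3: apply R1 at {0↦0, 1↦6, 2↦7, 3↦1}  → |V|=4 |E|=2  E = 0-p->0 1-p->8
step 4: apply R1 at {0↦0, 1↦8, 2↦9, 3↦1}  → |V|=2 |E|=1  E = 0-p->0
normal form: no rule applies after step 4

Answer: 4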